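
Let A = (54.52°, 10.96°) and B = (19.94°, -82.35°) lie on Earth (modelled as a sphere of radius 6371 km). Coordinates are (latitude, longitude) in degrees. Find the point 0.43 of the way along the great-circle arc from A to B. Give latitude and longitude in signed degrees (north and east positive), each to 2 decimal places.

49.85°, -42.98°

Central angle δ = 1.3220 rad. Interpolating on the sphere with fraction f = 0.43:
P = [sin((1−f)δ)·A + sin(fδ)·B] / sin δ = 0.7060·A + 0.5554·B in Cartesian coordinates,
giving P = (0.4718, -0.4396, 0.7643), i.e. latitude 49.85°, longitude -42.98°.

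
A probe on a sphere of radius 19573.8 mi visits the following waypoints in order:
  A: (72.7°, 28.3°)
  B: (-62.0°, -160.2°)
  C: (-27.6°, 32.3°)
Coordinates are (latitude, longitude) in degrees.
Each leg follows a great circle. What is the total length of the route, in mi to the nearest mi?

88369 mi

Leg A→B: central angle 2.9468 rad, distance 57679.2 mi.
Leg B→C: central angle 1.5679 rad, distance 30690.1 mi.
Total: 57679.2 + 30690.1 ≈ 88369 mi.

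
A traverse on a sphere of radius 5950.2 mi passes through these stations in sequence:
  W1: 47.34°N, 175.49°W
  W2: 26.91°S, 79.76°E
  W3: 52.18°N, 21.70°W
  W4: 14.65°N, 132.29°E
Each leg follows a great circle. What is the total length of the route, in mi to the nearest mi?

Leg W1→W2: central angle 2.0791 rad, distance 12370.9 mi.
Leg W2→W3: central angle 2.0557 rad, distance 12232.1 mi.
Leg W3→W4: central angle 1.9107 rad, distance 11368.9 mi.
Total: 12370.9 + 12232.1 + 11368.9 ≈ 35972 mi.

35972 mi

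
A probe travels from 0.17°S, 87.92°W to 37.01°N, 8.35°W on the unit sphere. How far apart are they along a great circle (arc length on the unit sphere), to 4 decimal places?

1.4275

Let φ₁ = -0.0030 rad, φ₂ = 0.6459 rad, and Δλ = 1.3888 rad.
Haversine: a = sin²(Δφ/2) + cos φ₁ cos φ₂ sin²(Δλ/2) = 0.1016 + (1.0000)(0.7985)(0.4095) = 0.42861.
Central angle c = 2·arcsin(√a) = 1.42753 rad.
On the unit sphere the arc length equals the central angle: 1.4275.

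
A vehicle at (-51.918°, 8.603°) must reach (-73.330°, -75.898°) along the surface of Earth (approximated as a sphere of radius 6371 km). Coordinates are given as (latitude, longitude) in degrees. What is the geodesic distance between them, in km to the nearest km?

Let φ₁ = -0.9061 rad, φ₂ = -1.2798 rad, and Δλ = -1.4748 rad.
cos c = sin φ₁ sin φ₂ + cos φ₁ cos φ₂ cos Δλ = (-0.7871)(-0.9580) + (0.6168)(0.2869)(0.0958) = 0.77100,
so c = arccos(0.77100) = 0.69038 rad.
Distance = R·c = 6371 × 0.6904 ≈ 4398 km.

4398 km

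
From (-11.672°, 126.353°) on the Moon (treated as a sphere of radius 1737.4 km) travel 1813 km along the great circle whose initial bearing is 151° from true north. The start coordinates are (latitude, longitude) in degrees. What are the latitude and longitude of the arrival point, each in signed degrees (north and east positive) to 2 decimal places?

Angular distance δ = d/R = 1813/1737.4 = 1.04351 rad; initial bearing θ = 2.6354 rad.
sin φ₂ = sin φ₁ cos δ + cos φ₁ sin δ cos θ = (-0.2023)(0.5032) + (0.9793)(0.8642)(-0.8746) = -0.8420, so φ₂ = -57.35°.
Δλ = atan2(sin θ sin δ cos φ₁, cos δ − sin φ₁ sin φ₂) = atan2(0.4103, 0.3328) = 50.950°.
λ₂ = 126.353° + 50.950° = 177.30°.

-57.35°, 177.30°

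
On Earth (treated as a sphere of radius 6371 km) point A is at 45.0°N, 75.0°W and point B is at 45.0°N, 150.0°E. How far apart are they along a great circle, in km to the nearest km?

9071 km

With latitudes φ₁ = 45.000°, φ₂ = 45.000° and longitude difference Δλ = -135.000°:
cos c = sin φ₁ sin φ₂ + cos φ₁ cos φ₂ cos Δλ = (0.7071)(0.7071) + (0.7071)(0.7071)(-0.7071) = 0.14645,
so c = arccos(0.14645) = 1.42382 rad.
Distance = R·c = 6371 × 1.4238 ≈ 9071 km.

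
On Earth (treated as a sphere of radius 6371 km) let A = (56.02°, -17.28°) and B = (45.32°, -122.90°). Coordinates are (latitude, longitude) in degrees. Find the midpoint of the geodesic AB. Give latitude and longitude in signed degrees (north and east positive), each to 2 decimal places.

63.40°, -78.66°

The central angle between A and B is δ = 1.0658 rad.
With f = 0.5, the slerp weights are sin((1−f)δ)/sin δ = 0.5805 and sin(fδ)/sin δ = 0.5805.
Weighted sum of the unit vectors: (0.5805)·(0.5337,-0.1660,0.8292) + (0.5805)·(-0.3819,-0.5904,0.7110) = (0.0881, -0.4391, 0.8941).
Converting back: φ = atan2(z, √(x²+y²)) = 63.40°, λ = atan2(y, x) = -78.66°.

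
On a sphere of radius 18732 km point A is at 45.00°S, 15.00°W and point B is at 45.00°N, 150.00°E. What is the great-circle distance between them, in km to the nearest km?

With latitudes φ₁ = -45.000°, φ₂ = 45.000° and longitude difference Δλ = 165.000°:
Haversine: a = sin²(Δφ/2) + cos φ₁ cos φ₂ sin²(Δλ/2) = 0.5000 + (0.7071)(0.7071)(0.9830) = 0.99148.
Central angle c = 2·arcsin(√a) = 2.95674 rad.
Distance = R·c = 18732 × 2.9567 ≈ 55386 km.

55386 km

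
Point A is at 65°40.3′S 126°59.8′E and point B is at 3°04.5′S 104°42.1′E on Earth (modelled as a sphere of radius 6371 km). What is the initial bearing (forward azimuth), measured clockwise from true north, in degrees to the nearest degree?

Δλ = -22.295° = -0.3891 rad.
y = sin Δλ · cos φ₂ = (-0.3794)(0.9986) = -0.3788
x = cos φ₁ sin φ₂ − sin φ₁ cos φ₂ cos Δλ = (0.4120)(-0.0536) − (-0.9112)(0.9986)(0.9252) = 0.8198
θ = atan2(y, x) = -24.80°; adding 360° gives 335°.

335°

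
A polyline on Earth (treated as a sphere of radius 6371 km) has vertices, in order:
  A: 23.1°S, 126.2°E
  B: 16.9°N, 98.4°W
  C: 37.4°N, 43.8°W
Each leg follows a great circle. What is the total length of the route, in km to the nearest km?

Leg A→B: central angle 2.4049 rad, distance 15321.7 km.
Leg B→C: central angle 0.9060 rad, distance 5772.3 km.
Total: 15321.7 + 5772.3 ≈ 21094 km.

21094 km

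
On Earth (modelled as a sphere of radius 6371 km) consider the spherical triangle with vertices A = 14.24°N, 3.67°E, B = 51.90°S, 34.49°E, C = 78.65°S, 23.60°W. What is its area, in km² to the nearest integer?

15188738 km²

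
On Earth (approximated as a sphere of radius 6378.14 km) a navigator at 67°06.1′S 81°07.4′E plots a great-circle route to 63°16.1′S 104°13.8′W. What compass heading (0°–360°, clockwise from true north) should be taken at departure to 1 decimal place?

With φ₁ = -1.1711, φ₂ = -1.1042, Δλ = 3.0482 rad, the forward-azimuth formula gives
θ = atan2( sin Δλ cos φ₂ , cos φ₁ sin φ₂ − sin φ₁ cos φ₂ cos Δλ ) = atan2(0.0420, -0.7601) = 176.84°.
So the initial bearing is 176.8°.

176.8°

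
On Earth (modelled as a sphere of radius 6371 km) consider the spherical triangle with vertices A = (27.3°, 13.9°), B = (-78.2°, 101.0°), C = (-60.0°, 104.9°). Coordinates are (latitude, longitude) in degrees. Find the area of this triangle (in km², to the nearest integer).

20206129 km²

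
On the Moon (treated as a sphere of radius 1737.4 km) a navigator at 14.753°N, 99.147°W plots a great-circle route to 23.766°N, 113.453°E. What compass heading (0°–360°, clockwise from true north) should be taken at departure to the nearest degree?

320°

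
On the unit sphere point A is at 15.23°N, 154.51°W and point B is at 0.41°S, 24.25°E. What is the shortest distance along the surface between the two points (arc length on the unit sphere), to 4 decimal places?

With latitudes φ₁ = 15.230°, φ₂ = -0.410° and longitude difference Δλ = 178.760°:
Haversine: a = sin²(Δφ/2) + cos φ₁ cos φ₂ sin²(Δλ/2) = 0.0185 + (0.9649)(1.0000)(0.9999) = 0.98325.
Central angle c = 2·arcsin(√a) = 2.88205 rad.
On the unit sphere the arc length equals the central angle: 2.8821.

2.8821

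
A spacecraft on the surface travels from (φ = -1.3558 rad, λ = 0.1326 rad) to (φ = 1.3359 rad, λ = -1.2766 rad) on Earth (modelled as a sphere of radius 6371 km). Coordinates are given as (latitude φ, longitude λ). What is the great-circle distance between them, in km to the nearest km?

17838 km

Let φ₁ = -1.3558 rad, φ₂ = 1.3359 rad, and Δλ = -1.4092 rad.
cos c = sin φ₁ sin φ₂ + cos φ₁ cos φ₂ cos Δλ = (-0.9770)(0.9725) + (0.2133)(0.2327)(0.1609) = -0.94216,
so c = arccos(-0.94216) = 2.79981 rad.
Distance = R·c = 6371 × 2.7998 ≈ 17838 km.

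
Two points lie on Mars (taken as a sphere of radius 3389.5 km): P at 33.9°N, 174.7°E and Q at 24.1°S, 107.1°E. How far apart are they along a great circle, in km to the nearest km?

5117 km

In radians: φ₁ = 0.5917, φ₂ = -0.4206, Δλ = -67.600° = -1.1798 rad.
cos c = sin φ₁ sin φ₂ + cos φ₁ cos φ₂ cos Δλ = (0.5577)(-0.4083) + (0.8300)(0.9128)(0.3811) = 0.06098,
so c = arccos(0.06098) = 1.50978 rad.
Distance = R·c = 3389.5 × 1.5098 ≈ 5117 km.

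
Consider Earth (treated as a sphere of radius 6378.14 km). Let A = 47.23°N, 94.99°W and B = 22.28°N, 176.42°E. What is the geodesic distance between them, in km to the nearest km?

8117 km

With latitudes φ₁ = 47.230°, φ₂ = 22.280° and longitude difference Δλ = -88.590°:
cos c = sin φ₁ sin φ₂ + cos φ₁ cos φ₂ cos Δλ = (0.7341)(0.3791) + (0.6791)(0.9253)(0.0246) = 0.29378,
so c = arccos(0.29378) = 1.27262 rad.
Distance = R·c = 6378.14 × 1.2726 ≈ 8117 km.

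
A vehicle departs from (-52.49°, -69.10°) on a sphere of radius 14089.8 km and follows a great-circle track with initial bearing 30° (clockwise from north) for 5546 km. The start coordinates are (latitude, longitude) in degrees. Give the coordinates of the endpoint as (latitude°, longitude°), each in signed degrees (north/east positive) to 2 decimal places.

Angular distance δ = d/R = 5546/14089.8 = 0.39362 rad; initial bearing θ = 0.5236 rad.
sin φ₂ = sin φ₁ cos δ + cos φ₁ sin δ cos θ = (-0.7932)(0.9235) + (0.6089)(0.3835)(0.8660) = -0.5303, so φ₂ = -32.03°.
Δλ = atan2(sin θ sin δ cos φ₁, cos δ − sin φ₁ sin φ₂) = atan2(0.1168, 0.5028) = 13.073°.
λ₂ = -69.100° + 13.073° = -56.03°.

-32.03°, -56.03°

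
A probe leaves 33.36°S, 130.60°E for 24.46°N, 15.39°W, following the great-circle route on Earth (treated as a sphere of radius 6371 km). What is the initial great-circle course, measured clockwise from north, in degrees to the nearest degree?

262°

Δλ = -145.990° = -2.5480 rad.
y = sin Δλ · cos φ₂ = (-0.5593)(0.9103) = -0.5091
x = cos φ₁ sin φ₂ − sin φ₁ cos φ₂ cos Δλ = (0.8352)(0.4141) − (-0.5499)(0.9103)(-0.8289) = -0.0691
θ = atan2(y, x) = -97.73°; adding 360° gives 262°.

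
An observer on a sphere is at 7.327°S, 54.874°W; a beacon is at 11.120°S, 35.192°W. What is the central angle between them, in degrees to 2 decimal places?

19.79°

With latitudes φ₁ = -7.327°, φ₂ = -11.120° and longitude difference Δλ = 19.682°:
cos c = sin φ₁ sin φ₂ + cos φ₁ cos φ₂ cos Δλ = (-0.1275)(-0.1929) + (0.9918)(0.9812)(0.9416) = 0.94095,
so c = arccos(0.94095) = 0.34537 rad.
So the angular separation is 19.79°.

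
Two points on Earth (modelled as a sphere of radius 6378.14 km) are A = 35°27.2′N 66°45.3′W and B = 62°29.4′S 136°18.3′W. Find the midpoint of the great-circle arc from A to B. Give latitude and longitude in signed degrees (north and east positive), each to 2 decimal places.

-16.04°, -90.67°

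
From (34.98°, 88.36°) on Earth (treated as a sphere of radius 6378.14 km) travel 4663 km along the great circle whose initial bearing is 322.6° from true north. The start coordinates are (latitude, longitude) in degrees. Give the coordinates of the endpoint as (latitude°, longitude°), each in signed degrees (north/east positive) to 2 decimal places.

Angular distance δ = d/R = 4663/6378.14 = 0.73109 rad; initial bearing θ = 5.6304 rad.
sin φ₂ = sin φ₁ cos δ + cos φ₁ sin δ cos θ = (0.5733)(0.7444) + (0.8194)(0.6677)(0.7944) = 0.8614, so φ₂ = 59.47°.
Δλ = atan2(sin θ sin δ cos φ₁, cos δ − sin φ₁ sin φ₂) = atan2(-0.3323, 0.2506) = -52.974°.
λ₂ = 88.360° − 52.974° = 35.39°.

59.47°, 35.39°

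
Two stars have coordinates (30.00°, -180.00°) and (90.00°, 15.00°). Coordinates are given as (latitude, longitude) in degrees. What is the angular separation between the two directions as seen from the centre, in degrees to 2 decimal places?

60.00°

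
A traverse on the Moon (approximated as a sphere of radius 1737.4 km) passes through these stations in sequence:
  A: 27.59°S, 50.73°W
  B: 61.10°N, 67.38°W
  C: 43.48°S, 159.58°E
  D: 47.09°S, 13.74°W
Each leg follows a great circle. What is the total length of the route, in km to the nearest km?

Leg A→B: central angle 1.5659 rad, distance 2720.6 km.
Leg B→C: central angle 2.5713 rad, distance 4467.4 km.
Leg C→D: central angle 1.5575 rad, distance 2706.0 km.
Total: 2720.6 + 4467.4 + 2706.0 ≈ 9894 km.

9894 km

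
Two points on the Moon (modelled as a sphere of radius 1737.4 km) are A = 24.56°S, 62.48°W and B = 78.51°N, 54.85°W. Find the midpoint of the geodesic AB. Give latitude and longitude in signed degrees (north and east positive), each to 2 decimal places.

Central angle δ = 1.8006 rad. Interpolating on the sphere with fraction f = 0.5:
P = [sin((1−f)δ)·A + sin(fδ)·B] / sin δ = 0.8046·A + 0.8046·B in Cartesian coordinates,
giving P = (0.4304, -0.7801, 0.4541), i.e. latitude 27.01°, longitude -61.11°.

27.01°, -61.11°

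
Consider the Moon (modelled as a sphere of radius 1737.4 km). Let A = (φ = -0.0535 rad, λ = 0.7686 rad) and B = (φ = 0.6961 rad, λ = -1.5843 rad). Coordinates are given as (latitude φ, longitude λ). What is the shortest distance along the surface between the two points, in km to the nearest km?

3792 km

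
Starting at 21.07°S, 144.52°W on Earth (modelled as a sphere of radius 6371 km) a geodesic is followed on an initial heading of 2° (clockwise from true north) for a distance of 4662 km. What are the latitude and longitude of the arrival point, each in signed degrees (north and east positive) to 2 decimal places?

20.83°, -143.09°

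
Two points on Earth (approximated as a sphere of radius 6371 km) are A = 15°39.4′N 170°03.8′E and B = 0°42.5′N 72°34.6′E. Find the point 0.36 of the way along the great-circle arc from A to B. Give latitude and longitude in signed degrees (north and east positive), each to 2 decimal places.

Central angle δ = 1.6932 rad. Interpolating on the sphere with fraction f = 0.36:
P = [sin((1−f)δ)·A + sin(fδ)·B] / sin δ = 0.8903·A + 0.5768·B in Cartesian coordinates,
giving P = (-0.6717, 0.6983, 0.2474), i.e. latitude 14.32°, longitude 133.89°.

14.32°, 133.89°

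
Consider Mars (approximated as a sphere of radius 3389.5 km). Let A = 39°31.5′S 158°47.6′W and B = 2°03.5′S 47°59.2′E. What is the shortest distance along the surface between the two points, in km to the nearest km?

7791 km

In radians: φ₁ = -0.6898, φ₂ = -0.0359, Δλ = -153.220° = -2.6742 rad.
cos c = sin φ₁ sin φ₂ + cos φ₁ cos φ₂ cos Δλ = (-0.6364)(-0.0359) + (0.7713)(0.9994)(-0.8927) = -0.66531,
so c = arccos(-0.66531) = 2.29871 rad.
Distance = R·c = 3389.5 × 2.2987 ≈ 7791 km.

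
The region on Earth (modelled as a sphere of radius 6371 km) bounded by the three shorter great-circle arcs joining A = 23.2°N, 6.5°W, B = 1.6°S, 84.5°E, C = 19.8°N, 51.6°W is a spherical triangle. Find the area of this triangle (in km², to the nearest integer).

Side lengths (central angles): a = 2.3284, b = 0.7319, c = 1.5978 rad; semiperimeter s = 2.3291.
By l'Huilier's theorem, tan(E/4) = √[tan(s/2) tan((s−a)/2) tan((s−b)/2) tan((s−c)/2)], giving spherical excess E = 0.0721 rad.
Area = E·R² = 0.0721 × (6371)² ≈ 2928539 km².

2928539 km²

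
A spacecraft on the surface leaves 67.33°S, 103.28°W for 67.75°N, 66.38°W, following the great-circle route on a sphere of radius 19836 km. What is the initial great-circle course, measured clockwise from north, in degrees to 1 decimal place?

Δλ = 36.900° = 0.6440 rad.
y = sin Δλ · cos φ₂ = (0.6004)(0.3786) = 0.2273
x = cos φ₁ sin φ₂ − sin φ₁ cos φ₂ cos Δλ = (0.3854)(0.9255) − (-0.9227)(0.3786)(0.7997) = 0.6361
θ = atan2(y, x) = 19.67°, so the bearing is 19.7°.

19.7°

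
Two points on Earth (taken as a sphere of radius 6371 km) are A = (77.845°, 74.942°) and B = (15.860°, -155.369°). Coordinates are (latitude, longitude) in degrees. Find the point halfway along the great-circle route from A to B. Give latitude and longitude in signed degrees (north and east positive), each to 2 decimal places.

56.02°, -166.45°

Central angle δ = 1.4325 rad. Interpolating on the sphere with fraction f = 0.5:
P = [sin((1−f)δ)·A + sin(fδ)·B] / sin δ = 0.6629·A + 0.6629·B in Cartesian coordinates,
giving P = (-0.5434, -0.1310, 0.8292), i.e. latitude 56.02°, longitude -166.45°.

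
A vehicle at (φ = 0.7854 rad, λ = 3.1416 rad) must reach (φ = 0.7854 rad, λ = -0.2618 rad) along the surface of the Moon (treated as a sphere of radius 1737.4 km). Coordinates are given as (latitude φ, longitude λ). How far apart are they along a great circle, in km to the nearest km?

In radians: φ₁ = 0.7854, φ₂ = 0.7854, Δλ = 165.000° = 2.8798 rad.
cos c = sin φ₁ sin φ₂ + cos φ₁ cos φ₂ cos Δλ = (0.7071)(0.7071) + (0.7071)(0.7071)(-0.9659) = 0.01704,
so c = arccos(0.01704) = 1.55375 rad.
Distance = R·c = 1737.4 × 1.5538 ≈ 2699 km.

2699 km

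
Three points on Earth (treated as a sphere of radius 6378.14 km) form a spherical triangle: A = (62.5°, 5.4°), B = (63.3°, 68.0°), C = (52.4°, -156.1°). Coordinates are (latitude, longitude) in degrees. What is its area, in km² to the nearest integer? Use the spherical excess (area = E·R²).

Side lengths (central angles): a = 1.0345, b = 1.1201, c = 0.4780 rad; semiperimeter s = 1.3163.
By l'Huilier's theorem, tan(E/4) = √[tan(s/2) tan((s−a)/2) tan((s−b)/2) tan((s−c)/2)], giving spherical excess E = 0.2770 rad.
Area = E·R² = 0.2770 × (6378.14)² ≈ 11266557 km².

11266557 km²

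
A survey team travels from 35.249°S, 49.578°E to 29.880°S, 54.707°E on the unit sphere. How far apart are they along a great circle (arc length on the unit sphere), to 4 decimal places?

0.1203

With latitudes φ₁ = -35.249°, φ₂ = -29.880° and longitude difference Δλ = 5.129°:
Haversine: a = sin²(Δφ/2) + cos φ₁ cos φ₂ sin²(Δλ/2) = 0.0022 + (0.8167)(0.8671)(0.0020) = 0.00361.
Central angle c = 2·arcsin(√a) = 0.12026 rad.
On the unit sphere the arc length equals the central angle: 0.1203.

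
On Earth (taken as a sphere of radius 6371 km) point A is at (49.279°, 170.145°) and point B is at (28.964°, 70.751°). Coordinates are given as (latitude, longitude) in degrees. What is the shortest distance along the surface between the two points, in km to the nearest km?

In radians: φ₁ = 0.8601, φ₂ = 0.5055, Δλ = -99.394° = -1.7348 rad.
cos c = sin φ₁ sin φ₂ + cos φ₁ cos φ₂ cos Δλ = (0.7579)(0.4843) + (0.6524)(0.8749)(-0.1632) = 0.27385,
so c = arccos(0.27385) = 1.29340 rad.
Distance = R·c = 6371 × 1.2934 ≈ 8240 km.

8240 km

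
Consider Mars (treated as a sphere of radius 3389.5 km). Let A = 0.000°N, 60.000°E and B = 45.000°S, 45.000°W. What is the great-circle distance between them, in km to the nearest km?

5948 km

In radians: φ₁ = 0.0000, φ₂ = -0.7854, Δλ = -105.000° = -1.8326 rad.
Haversine: a = sin²(Δφ/2) + cos φ₁ cos φ₂ sin²(Δλ/2) = 0.1464 + (1.0000)(0.7071)(0.6294) = 0.59151.
Central angle c = 2·arcsin(√a) = 1.75485 rad.
Distance = R·c = 3389.5 × 1.7548 ≈ 5948 km.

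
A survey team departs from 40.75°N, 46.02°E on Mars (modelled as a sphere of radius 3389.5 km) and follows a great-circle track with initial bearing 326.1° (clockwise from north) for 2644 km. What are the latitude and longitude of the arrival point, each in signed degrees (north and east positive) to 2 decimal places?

Angular distance δ = d/R = 2644/3389.5 = 0.78006 rad; initial bearing θ = 5.6915 rad.
sin φ₂ = sin φ₁ cos δ + cos φ₁ sin δ cos θ = (0.6528)(0.7109) + (0.7576)(0.7033)(0.8300) = 0.9063, so φ₂ = 64.99°.
Δλ = atan2(sin θ sin δ cos φ₁, cos δ − sin φ₁ sin φ₂) = atan2(-0.2972, 0.1193) = -68.127°.
λ₂ = 46.020° − 68.127° = -22.11°.

64.99°, -22.11°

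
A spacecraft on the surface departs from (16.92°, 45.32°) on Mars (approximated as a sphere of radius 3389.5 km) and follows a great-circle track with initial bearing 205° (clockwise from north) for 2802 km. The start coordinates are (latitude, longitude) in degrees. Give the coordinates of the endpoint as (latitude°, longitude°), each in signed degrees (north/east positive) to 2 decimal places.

-26.15°, 25.05°

Angular distance δ = d/R = 2802/3389.5 = 0.82667 rad; initial bearing θ = 3.5779 rad.
sin φ₂ = sin φ₁ cos δ + cos φ₁ sin δ cos θ = (0.2910)(0.6773) + (0.9567)(0.7357)(-0.9063) = -0.4408, so φ₂ = -26.15°.
Δλ = atan2(sin θ sin δ cos φ₁, cos δ − sin φ₁ sin φ₂) = atan2(-0.2975, 0.8056) = -20.266°.
λ₂ = 45.320° − 20.266° = 25.05°.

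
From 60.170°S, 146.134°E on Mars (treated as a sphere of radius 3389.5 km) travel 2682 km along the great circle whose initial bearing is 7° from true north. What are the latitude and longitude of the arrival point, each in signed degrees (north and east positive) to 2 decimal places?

-14.99°, 151.28°

Angular distance δ = d/R = 2682/3389.5 = 0.79127 rad; initial bearing θ = 0.1222 rad.
sin φ₂ = sin φ₁ cos δ + cos φ₁ sin δ cos θ = (-0.8675)(0.7029) + (0.4974)(0.7112)(0.9925) = -0.2587, so φ₂ = -14.99°.
Δλ = atan2(sin θ sin δ cos φ₁, cos δ − sin φ₁ sin φ₂) = atan2(0.0431, 0.4786) = 5.148°.
λ₂ = 146.134° + 5.148° = 151.28°.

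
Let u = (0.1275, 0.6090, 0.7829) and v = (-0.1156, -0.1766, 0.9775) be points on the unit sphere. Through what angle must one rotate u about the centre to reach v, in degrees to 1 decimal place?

50.0°

u·v = 0.6430; |u| = 1.0000, |v| = 1.0000.
cos θ = (u·v)/(|u||v|) = 0.6430, so θ = 50.0°.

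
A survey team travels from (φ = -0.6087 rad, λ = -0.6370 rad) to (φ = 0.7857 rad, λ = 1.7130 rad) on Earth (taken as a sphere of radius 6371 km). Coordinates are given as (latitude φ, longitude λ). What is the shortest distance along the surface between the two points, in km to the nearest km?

Let φ₁ = -0.6087 rad, φ₂ = 0.7857 rad, and Δλ = 2.3500 rad.
cos c = sin φ₁ sin φ₂ + cos φ₁ cos φ₂ cos Δλ = (-0.5718)(0.7073) + (0.8204)(0.7069)(-0.7027) = -0.81197,
so c = arccos(-0.81197) = 2.51832 rad.
Distance = R·c = 6371 × 2.5183 ≈ 16044 km.

16044 km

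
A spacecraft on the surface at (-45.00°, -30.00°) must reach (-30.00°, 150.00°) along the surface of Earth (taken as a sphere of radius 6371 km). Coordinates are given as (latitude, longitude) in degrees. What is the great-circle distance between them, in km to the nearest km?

11675 km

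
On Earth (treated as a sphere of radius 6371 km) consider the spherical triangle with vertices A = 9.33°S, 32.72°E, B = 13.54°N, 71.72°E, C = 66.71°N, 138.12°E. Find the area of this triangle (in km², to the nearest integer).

17922321 km²

Side lengths (central angles): a = 1.1929, b = 1.8261, c = 0.7847 rad; semiperimeter s = 1.9019.
By l'Huilier's theorem, tan(E/4) = √[tan(s/2) tan((s−a)/2) tan((s−b)/2) tan((s−c)/2)], giving spherical excess E = 0.4415 rad.
Area = E·R² = 0.4415 × (6371)² ≈ 17922321 km².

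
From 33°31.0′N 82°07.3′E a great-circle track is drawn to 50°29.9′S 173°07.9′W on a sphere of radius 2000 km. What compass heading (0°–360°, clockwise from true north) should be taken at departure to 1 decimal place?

With φ₁ = 0.5850, φ₂ = -0.8814, Δλ = 1.8282 rad, the forward-azimuth formula gives
θ = atan2( sin Δλ cos φ₂ , cos φ₁ sin φ₂ − sin φ₁ cos φ₂ cos Δλ ) = atan2(0.6151, -0.5539) = 132.00°.
So the initial bearing is 132.0°.

132.0°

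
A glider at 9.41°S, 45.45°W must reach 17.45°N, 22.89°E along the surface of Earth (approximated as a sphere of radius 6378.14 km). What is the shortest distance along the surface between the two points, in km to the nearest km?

8086 km

Let φ₁ = -0.1642 rad, φ₂ = 0.3046 rad, and Δλ = 1.1928 rad.
Haversine: a = sin²(Δφ/2) + cos φ₁ cos φ₂ sin²(Δλ/2) = 0.0539 + (0.9865)(0.9540)(0.3155) = 0.35083.
Central angle c = 2·arcsin(√a) = 1.26784 rad.
Distance = R·c = 6378.14 × 1.2678 ≈ 8086 km.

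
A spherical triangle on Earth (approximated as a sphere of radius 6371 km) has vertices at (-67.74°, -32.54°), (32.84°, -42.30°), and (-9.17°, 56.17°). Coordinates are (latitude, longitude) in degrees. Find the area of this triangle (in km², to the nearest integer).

Side lengths (central angles): a = 1.7809, b = 1.4143, c = 1.7601 rad; semiperimeter s = 2.4777.
By l'Huilier's theorem, tan(E/4) = √[tan(s/2) tan((s−a)/2) tan((s−b)/2) tan((s−c)/2)], giving spherical excess E = 1.7968 rad.
Area = E·R² = 1.7968 × (6371)² ≈ 72930105 km².

72930105 km²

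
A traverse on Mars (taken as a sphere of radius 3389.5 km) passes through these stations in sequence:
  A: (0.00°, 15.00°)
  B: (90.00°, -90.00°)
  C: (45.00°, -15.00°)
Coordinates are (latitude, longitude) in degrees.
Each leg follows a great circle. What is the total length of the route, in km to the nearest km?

Leg A→B: central angle 1.5708 rad, distance 5324.2 km.
Leg B→C: central angle 0.7854 rad, distance 2662.1 km.
Total: 5324.2 + 2662.1 ≈ 7986 km.

7986 km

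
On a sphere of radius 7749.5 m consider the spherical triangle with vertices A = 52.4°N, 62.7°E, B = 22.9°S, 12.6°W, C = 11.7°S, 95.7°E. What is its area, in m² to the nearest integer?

90831318 m²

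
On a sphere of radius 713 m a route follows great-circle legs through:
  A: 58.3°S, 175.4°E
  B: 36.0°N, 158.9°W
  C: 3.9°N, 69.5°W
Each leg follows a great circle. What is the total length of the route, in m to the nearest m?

Leg A→B: central angle 1.6881 rad, distance 1203.6 m.
Leg B→C: central angle 1.5223 rad, distance 1085.4 m.
Total: 1203.6 + 1085.4 ≈ 2289 m.

2289 m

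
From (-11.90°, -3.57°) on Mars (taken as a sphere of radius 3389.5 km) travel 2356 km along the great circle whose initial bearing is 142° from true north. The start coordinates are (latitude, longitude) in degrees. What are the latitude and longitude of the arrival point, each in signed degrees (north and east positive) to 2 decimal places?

-40.71°, 27.77°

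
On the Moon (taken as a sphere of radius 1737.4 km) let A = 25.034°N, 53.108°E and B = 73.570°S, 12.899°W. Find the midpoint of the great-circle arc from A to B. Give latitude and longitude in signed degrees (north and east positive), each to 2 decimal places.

-26.97°, 38.91°

The central angle between A and B is δ = 1.8772 rad.
With f = 0.5, the slerp weights are sin((1−f)δ)/sin δ = 0.8462 and sin(fδ)/sin δ = 0.8462.
Weighted sum of the unit vectors: (0.8462)·(0.5439,0.7246,0.4232) + (0.8462)·(0.2757,-0.0631,-0.9592) = (0.6935, 0.5597, -0.4536).
Converting back: φ = atan2(z, √(x²+y²)) = -26.97°, λ = atan2(y, x) = 38.91°.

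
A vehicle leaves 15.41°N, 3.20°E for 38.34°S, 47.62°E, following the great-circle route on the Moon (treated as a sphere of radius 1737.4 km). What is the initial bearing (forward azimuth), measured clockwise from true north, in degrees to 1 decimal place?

Δλ = 44.420° = 0.7753 rad.
y = sin Δλ · cos φ₂ = (0.6999)(0.7843) = 0.5490
x = cos φ₁ sin φ₂ − sin φ₁ cos φ₂ cos Δλ = (0.9640)(-0.6203) − (0.2657)(0.7843)(0.7142) = -0.7469
θ = atan2(y, x) = 143.68°, so the bearing is 143.7°.

143.7°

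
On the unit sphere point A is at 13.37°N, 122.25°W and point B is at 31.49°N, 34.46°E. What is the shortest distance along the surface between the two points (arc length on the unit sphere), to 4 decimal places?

2.2669

With latitudes φ₁ = 13.370°, φ₂ = 31.490° and longitude difference Δλ = 156.710°:
cos c = sin φ₁ sin φ₂ + cos φ₁ cos φ₂ cos Δλ = (0.2312)(0.5223) + (0.9729)(0.8527)(-0.9185) = -0.64123,
so c = arccos(-0.64123) = 2.26690 rad.
On the unit sphere the arc length equals the central angle: 2.2669.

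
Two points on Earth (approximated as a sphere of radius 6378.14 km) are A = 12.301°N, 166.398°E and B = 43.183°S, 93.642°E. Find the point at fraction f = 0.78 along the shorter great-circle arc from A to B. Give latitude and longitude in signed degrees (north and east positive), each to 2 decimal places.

-34.27°, 115.23°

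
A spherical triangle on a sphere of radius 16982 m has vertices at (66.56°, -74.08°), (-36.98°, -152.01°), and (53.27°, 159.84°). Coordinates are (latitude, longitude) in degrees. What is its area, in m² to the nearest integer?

363833374 m²

Side lengths (central angles): a = 1.7349, b = 0.9333, c = 2.0777 rad; semiperimeter s = 2.3729.
By l'Huilier's theorem, tan(E/4) = √[tan(s/2) tan((s−a)/2) tan((s−b)/2) tan((s−c)/2)], giving spherical excess E = 1.2616 rad.
Area = E·R² = 1.2616 × (16982)² ≈ 363833374 m².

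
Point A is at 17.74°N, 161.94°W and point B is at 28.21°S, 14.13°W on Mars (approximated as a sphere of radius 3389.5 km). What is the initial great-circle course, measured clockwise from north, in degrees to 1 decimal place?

Δλ = 147.810° = 2.5798 rad.
y = sin Δλ · cos φ₂ = (0.5327)(0.8812) = 0.4695
x = cos φ₁ sin φ₂ − sin φ₁ cos φ₂ cos Δλ = (0.9524)(-0.4727) − (0.3047)(0.8812)(-0.8463) = -0.2230
θ = atan2(y, x) = 115.41°, so the bearing is 115.4°.

115.4°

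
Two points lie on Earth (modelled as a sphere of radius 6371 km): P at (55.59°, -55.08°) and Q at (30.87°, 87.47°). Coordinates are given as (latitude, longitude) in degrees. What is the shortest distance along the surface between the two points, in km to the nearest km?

9764 km

Let φ₁ = 0.9702 rad, φ₂ = 0.5388 rad, and Δλ = 2.4880 rad.
cos c = sin φ₁ sin φ₂ + cos φ₁ cos φ₂ cos Δλ = (0.8250)(0.5131) + (0.5651)(0.8583)(-0.7939) = 0.03823,
so c = arccos(0.03823) = 1.53256 rad.
Distance = R·c = 6371 × 1.5326 ≈ 9764 km.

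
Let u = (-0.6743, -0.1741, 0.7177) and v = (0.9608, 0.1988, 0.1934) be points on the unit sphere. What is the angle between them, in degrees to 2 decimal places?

122.93°

u·v = -0.5437; |u| = 1.0000, |v| = 1.0000.
cos θ = (u·v)/(|u||v|) = -0.5436, so θ = 122.93°.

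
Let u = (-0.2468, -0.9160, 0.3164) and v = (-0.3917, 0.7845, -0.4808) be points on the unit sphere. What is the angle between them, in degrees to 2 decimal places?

140.72°

u·v = -0.7741; |u| = 1.0000, |v| = 1.0000.
cos θ = (u·v)/(|u||v|) = -0.7740, so θ = 140.72°.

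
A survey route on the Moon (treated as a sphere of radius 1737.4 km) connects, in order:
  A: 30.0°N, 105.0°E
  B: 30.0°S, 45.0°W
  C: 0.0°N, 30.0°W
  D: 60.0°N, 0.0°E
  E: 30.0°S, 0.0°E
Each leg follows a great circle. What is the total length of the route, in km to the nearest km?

Leg A→B: central angle 2.6895 rad, distance 4672.7 km.
Leg B→C: central angle 0.5799 rad, distance 1007.5 km.
Leg C→D: central angle 1.1230 rad, distance 1951.0 km.
Leg D→E: central angle 1.5708 rad, distance 2729.1 km.
Total: 4672.7 + 1007.5 + 1951.0 + 2729.1 ≈ 10360 km.

10360 km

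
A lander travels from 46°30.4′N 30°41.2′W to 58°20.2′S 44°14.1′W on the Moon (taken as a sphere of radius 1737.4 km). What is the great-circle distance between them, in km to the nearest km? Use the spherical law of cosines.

Let φ₁ = 0.8117 rad, φ₂ = -1.0182 rad, and Δλ = -0.2365 rad.
cos c = sin φ₁ sin φ₂ + cos φ₁ cos φ₂ cos Δλ = (0.7255)(-0.8511) + (0.6883)(0.5249)(0.9722) = -0.26623,
so c = arccos(-0.26623) = 1.84028 rad.
Distance = R·c = 1737.4 × 1.8403 ≈ 3197 km.

3197 km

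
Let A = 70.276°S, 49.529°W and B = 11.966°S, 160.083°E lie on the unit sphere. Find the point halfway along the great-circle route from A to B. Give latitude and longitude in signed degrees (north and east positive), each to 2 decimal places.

-58.46°, 173.77°

Central angle δ = 1.6628 rad. Interpolating on the sphere with fraction f = 0.5:
P = [sin((1−f)δ)·A + sin(fδ)·B] / sin δ = 0.7420·A + 0.7420·B in Cartesian coordinates,
giving P = (-0.5199, 0.0568, -0.8523), i.e. latitude -58.46°, longitude 173.77°.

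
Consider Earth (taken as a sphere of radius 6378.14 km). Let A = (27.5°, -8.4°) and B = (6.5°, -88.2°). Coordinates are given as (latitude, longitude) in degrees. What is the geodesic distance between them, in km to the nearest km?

8680 km

With latitudes φ₁ = 27.500°, φ₂ = 6.500° and longitude difference Δλ = -79.800°:
cos c = sin φ₁ sin φ₂ + cos φ₁ cos φ₂ cos Δλ = (0.4617)(0.1132) + (0.8870)(0.9936)(0.1771) = 0.20834,
so c = arccos(0.20834) = 1.36092 rad.
Distance = R·c = 6378.14 × 1.3609 ≈ 8680 km.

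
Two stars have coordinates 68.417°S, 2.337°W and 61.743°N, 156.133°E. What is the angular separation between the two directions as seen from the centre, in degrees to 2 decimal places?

168.83°

Let φ₁ = -1.1941 rad, φ₂ = 1.0776 rad, and Δλ = 2.7658 rad.
Haversine: a = sin²(Δφ/2) + cos φ₁ cos φ₂ sin²(Δλ/2) = 0.8225 + (0.3678)(0.4734)(0.9651) = 0.99054.
Central angle c = 2·arcsin(√a) = 2.94672 rad.
So the angular separation is 168.83°.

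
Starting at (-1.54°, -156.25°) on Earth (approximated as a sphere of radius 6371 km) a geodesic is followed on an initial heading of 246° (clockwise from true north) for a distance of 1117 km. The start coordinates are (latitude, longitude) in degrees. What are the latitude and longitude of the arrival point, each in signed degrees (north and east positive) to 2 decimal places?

Angular distance δ = d/R = 1117/6371 = 0.17533 rad; initial bearing θ = 4.2935 rad.
sin φ₂ = sin φ₁ cos δ + cos φ₁ sin δ cos θ = (-0.0269)(0.9847) + (0.9996)(0.1744)(-0.4067) = -0.0974, so φ₂ = -5.59°.
Δλ = atan2(sin θ sin δ cos φ₁, cos δ − sin φ₁ sin φ₂) = atan2(-0.1593, 0.9821) = -9.213°.
λ₂ = -156.250° − 9.213° = -165.46°.

-5.59°, -165.46°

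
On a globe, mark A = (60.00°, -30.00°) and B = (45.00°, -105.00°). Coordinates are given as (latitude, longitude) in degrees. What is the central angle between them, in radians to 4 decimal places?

0.7900 rad

With latitudes φ₁ = 60.000°, φ₂ = 45.000° and longitude difference Δλ = -75.000°:
cos c = sin φ₁ sin φ₂ + cos φ₁ cos φ₂ cos Δλ = (0.8660)(0.7071) + (0.5000)(0.7071)(0.2588) = 0.70388,
so c = arccos(0.70388) = 0.78995 rad.
So the angular separation is 0.7900 rad.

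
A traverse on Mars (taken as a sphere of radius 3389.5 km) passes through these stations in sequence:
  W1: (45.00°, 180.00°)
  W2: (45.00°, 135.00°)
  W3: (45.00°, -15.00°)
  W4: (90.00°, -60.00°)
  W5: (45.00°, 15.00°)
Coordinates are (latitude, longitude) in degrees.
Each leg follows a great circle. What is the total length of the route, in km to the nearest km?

12279 km

Leg W1→W2: central angle 0.5480 rad, distance 1857.5 km.
Leg W2→W3: central angle 1.5038 rad, distance 5097.0 km.
Leg W3→W4: central angle 0.7854 rad, distance 2662.1 km.
Leg W4→W5: central angle 0.7854 rad, distance 2662.1 km.
Total: 1857.5 + 5097.0 + 2662.1 + 2662.1 ≈ 12279 km.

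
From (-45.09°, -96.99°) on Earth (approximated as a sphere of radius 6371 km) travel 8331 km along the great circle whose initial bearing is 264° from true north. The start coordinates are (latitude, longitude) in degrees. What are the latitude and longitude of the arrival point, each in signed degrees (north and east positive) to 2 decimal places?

Angular distance δ = d/R = 8331/6371 = 1.30764 rad; initial bearing θ = 4.6077 rad.
sin φ₂ = sin φ₁ cos δ + cos φ₁ sin δ cos θ = (-0.7082)(0.2601) + (0.7060)(0.9656)(-0.1045) = -0.2555, so φ₂ = -14.80°.
Δλ = atan2(sin θ sin δ cos φ₁, cos δ − sin φ₁ sin φ₂) = atan2(-0.6780, 0.0792) = -83.338°.
λ₂ = -96.990° − 83.338° = -180.33° → 179.67° after wrapping to (−180°, 180°].

-14.80°, 179.67°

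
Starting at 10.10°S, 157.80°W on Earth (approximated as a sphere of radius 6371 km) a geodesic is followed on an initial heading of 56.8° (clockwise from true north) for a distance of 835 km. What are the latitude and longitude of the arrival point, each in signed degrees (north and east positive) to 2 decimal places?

-5.94°, -151.49°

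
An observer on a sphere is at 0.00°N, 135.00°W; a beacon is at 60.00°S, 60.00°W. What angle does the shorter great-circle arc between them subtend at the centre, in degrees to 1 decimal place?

82.6°

Let φ₁ = 0.0000 rad, φ₂ = -1.0472 rad, and Δλ = 1.3090 rad.
Haversine: a = sin²(Δφ/2) + cos φ₁ cos φ₂ sin²(Δλ/2) = 0.2500 + (1.0000)(0.5000)(0.3706) = 0.43530.
Central angle c = 2·arcsin(√a) = 1.44102 rad.
So the angular separation is 82.6°.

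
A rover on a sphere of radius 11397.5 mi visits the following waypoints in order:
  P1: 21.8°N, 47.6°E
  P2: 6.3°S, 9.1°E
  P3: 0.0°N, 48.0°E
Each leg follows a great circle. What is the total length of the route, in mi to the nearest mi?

Leg P1→P2: central angle 0.8210 rad, distance 9357.2 mi.
Leg P2→P3: central angle 0.6864 rad, distance 7823.1 mi.
Total: 9357.2 + 7823.1 ≈ 17180 mi.

17180 mi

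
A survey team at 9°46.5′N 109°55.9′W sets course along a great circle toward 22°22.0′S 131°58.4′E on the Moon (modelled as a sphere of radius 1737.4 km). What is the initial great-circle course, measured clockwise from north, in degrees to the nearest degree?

250°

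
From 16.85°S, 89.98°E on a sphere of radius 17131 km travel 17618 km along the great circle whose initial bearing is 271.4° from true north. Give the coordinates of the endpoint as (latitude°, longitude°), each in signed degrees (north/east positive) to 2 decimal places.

-7.45°, 30.27°

Angular distance δ = d/R = 17618/17131 = 1.02843 rad; initial bearing θ = 4.7368 rad.
sin φ₂ = sin φ₁ cos δ + cos φ₁ sin δ cos θ = (-0.2899)(0.5162) + (0.9571)(0.8565)(0.0244) = -0.1296, so φ₂ = -7.45°.
Δλ = atan2(sin θ sin δ cos φ₁, cos δ − sin φ₁ sin φ₂) = atan2(-0.8195, 0.4786) = -59.714°.
λ₂ = 89.980° − 59.714° = 30.27°.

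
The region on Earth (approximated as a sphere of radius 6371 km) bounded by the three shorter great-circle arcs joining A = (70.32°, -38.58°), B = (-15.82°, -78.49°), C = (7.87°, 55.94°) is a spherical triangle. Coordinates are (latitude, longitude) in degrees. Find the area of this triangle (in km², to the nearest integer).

86403039 km²

Side lengths (central angles): a = 2.3525, b = 1.4680, c = 1.5790 rad; semiperimeter s = 2.6997.
By l'Huilier's theorem, tan(E/4) = √[tan(s/2) tan((s−a)/2) tan((s−b)/2) tan((s−c)/2)], giving spherical excess E = 2.1287 rad.
Area = E·R² = 2.1287 × (6371)² ≈ 86403039 km².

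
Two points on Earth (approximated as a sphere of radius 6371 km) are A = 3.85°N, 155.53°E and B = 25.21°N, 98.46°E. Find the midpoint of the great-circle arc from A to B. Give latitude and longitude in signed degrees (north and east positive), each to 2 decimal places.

The central angle between A and B is δ = 1.0247 rad.
With f = 0.5, the slerp weights are sin((1−f)δ)/sin δ = 0.5737 and sin(fδ)/sin δ = 0.5737.
Weighted sum of the unit vectors: (0.5737)·(-0.9081,0.4133,0.0671) + (0.5737)·(-0.1331,0.8949,0.4259) = (-0.5973, 0.7505, 0.2829).
Converting back: φ = atan2(z, √(x²+y²)) = 16.43°, λ = atan2(y, x) = 128.52°.

16.43°, 128.52°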